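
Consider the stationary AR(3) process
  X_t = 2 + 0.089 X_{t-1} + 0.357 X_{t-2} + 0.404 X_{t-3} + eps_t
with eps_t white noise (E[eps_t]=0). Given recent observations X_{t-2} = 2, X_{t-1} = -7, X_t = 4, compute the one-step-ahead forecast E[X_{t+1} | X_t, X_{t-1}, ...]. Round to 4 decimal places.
E[X_{t+1} \mid \mathcal F_t] = 0.6650

For an AR(p) model X_t = c + sum_i phi_i X_{t-i} + eps_t, the
one-step-ahead conditional mean is
  E[X_{t+1} | X_t, ...] = c + sum_i phi_i X_{t+1-i}.
Substitute known values:
  E[X_{t+1} | ...] = 2 + (0.089) * (4) + (0.357) * (-7) + (0.404) * (2)
                   = 0.6650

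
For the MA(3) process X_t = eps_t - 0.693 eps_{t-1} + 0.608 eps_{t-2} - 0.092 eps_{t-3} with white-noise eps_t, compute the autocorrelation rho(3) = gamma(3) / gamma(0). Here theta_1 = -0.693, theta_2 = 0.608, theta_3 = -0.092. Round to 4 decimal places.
\rho(3) = -0.0495

For an MA(q) process with theta_0 = 1, the autocovariance is
  gamma(k) = sigma^2 * sum_{i=0..q-k} theta_i * theta_{i+k},
and rho(k) = gamma(k) / gamma(0). Sigma^2 cancels.
  numerator   = (1)*(-0.092) = -0.092.
  denominator = (1)^2 + (-0.693)^2 + (0.608)^2 + (-0.092)^2 = 1.858377.
  rho(3) = -0.092 / 1.858377 = -0.0495.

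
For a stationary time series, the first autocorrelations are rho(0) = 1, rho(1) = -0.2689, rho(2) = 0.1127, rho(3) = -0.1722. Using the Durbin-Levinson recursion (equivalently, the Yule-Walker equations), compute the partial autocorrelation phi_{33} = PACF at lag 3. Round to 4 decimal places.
\phi_{33} = -0.1420

The PACF at lag k is phi_{kk}, the last component of the solution
to the Yule-Walker system G_k phi = r_k where
  (G_k)_{ij} = rho(|i - j|), (r_k)_i = rho(i), i,j = 1..k.
Equivalently, Durbin-Levinson gives phi_{kk} iteratively:
  phi_{11} = rho(1)
  phi_{kk} = [rho(k) - sum_{j=1..k-1} phi_{k-1,j} rho(k-j)]
            / [1 - sum_{j=1..k-1} phi_{k-1,j} rho(j)],
  phi_{k,j} = phi_{k-1,j} - phi_{kk} phi_{k-1,k-j},  j = 1..k-1.
Step k = 1:
  phi_11 = rho(1) = -0.2689.
Step k = 2:
  phi_22 = [rho(2) - phi_11 rho(1)] / [1 - phi_11 rho(1)] = [0.1127 - (-0.2689)(-0.2689)] / [1 - (-0.2689)(-0.2689)]
         = 0.04039279 / 0.92769279 = 0.043541.
  Update: phi_21 = phi_11 - phi_22 phi_11 = -0.2689 - (0.043541)(-0.2689) = -0.257192.
Step k = 3:
  phi_33 = [rho(3) - phi_21 rho(2) - phi_22 rho(1)] / [1 - phi_21 rho(1) - phi_22 rho(2)]
    numerator   = -0.1722 - (-0.257192)(0.1127) - (0.043541)(-0.2689) = -0.13150628
    denominator = 1 - (-0.257192)(-0.2689) - (0.043541)(0.1127) = 0.92593404
  phi_33 = -0.13150628 / 0.92593404 = -0.142.
Therefore phi_{33} = -0.1420.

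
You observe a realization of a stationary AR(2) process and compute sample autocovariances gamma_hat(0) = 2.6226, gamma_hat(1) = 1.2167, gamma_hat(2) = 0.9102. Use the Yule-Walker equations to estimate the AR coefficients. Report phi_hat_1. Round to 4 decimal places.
\hat\phi_{1} = 0.3860

The Yule-Walker equations for an AR(p) process read, in matrix form,
  Gamma_p phi = r_p,   with   (Gamma_p)_{ij} = gamma(|i - j|),
                       (r_p)_i = gamma(i),   i,j = 1..p.
Substitute the sample gammas (Toeplitz matrix and right-hand side of size 2):
  Gamma_p = [[2.6226, 1.2167], [1.2167, 2.6226]]
  r_p     = [1.2167, 0.9102]
Written out:
  2.6226 phi_1 + 1.2167 phi_2 = 1.2167
  1.2167 phi_1 + 2.6226 phi_2 = 0.9102
Solve by Cramer's rule:
  det = gamma(0)^2 - gamma(1)^2 = (2.6226)^2 - (1.2167)^2 = 6.87803076 - 1.48035889 = 5.39767187
  phi_hat_1 = [gamma(1) gamma(0) - gamma(1) gamma(2)] / det = [(1.2167)(2.6226) - (1.2167)(0.9102)] / 5.39767187 = 2.08347708 / 5.39767187 = 0.386
  phi_hat_2 = [gamma(0) gamma(2) - gamma(1)^2] / det = [(2.6226)(0.9102) - (1.2167)^2] / 5.39767187 = 0.90673163 / 5.39767187 = 0.168
So phi_hat = [0.3860, 0.1680].
Therefore phi_hat_1 = 0.3860.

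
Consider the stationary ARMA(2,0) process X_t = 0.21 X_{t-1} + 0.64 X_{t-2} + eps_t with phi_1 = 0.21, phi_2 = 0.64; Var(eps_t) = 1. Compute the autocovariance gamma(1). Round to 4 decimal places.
\gamma(1) = 1.4976

Multiply the model equation by X_{t-k} and take expectations. With theta_0 = psi_0 = 1 and psi_j the MA(infinity) weights, this gives
  gamma(k) - sum_i phi_i gamma(k-i) = c_k,
  c_k = sigma^2 * sum_{j=k..q} theta_j psi_{j-k}   (c_k = 0 for k > q),
using gamma(-m) = gamma(m).
Pure AR (q = 0): c_0 = sigma^2 = 1, c_k = 0 for k >= 1.
Equations for k = 0, 1, 2 (AR order 2, c_2 = 0):
  (E0) gamma(0) = phi_1 gamma(1) + phi_2 gamma(2) + c_0
  (E1) gamma(1) = phi_1 gamma(0) + phi_2 gamma(1) + c_1
  (E2) gamma(2) = phi_1 gamma(1) + phi_2 gamma(0)
From (E1): gamma(1) = A gamma(0) + B with
  A = phi_1 / (1 - phi_2) = 0.21 / 0.36 = 0.583333,   B = c_1 / (1 - phi_2) = 0 / 0.36 = 0.
Insert (E2) into (E0): gamma(0) (1 - phi_2^2) = phi_1 (1 + phi_2) gamma(1) + c_0.
  phi_1 (1 + phi_2) = (0.21)(1.64) = 0.3444,   1 - phi_2^2 = 0.5904.
Replace gamma(1) by A gamma(0) + B and collect gamma(0):
  gamma(0) [0.5904 - (0.3444)(0.583333)] = c_0 = 1
  gamma(0) * 0.3895 = 1
  gamma(0) = 1 / 0.3895 = 2.567394.
  gamma(1) = A gamma(0) = (0.583333)(2.567394) = 1.497647.
Therefore gamma(1) = 1.4976 (to 4 decimal places).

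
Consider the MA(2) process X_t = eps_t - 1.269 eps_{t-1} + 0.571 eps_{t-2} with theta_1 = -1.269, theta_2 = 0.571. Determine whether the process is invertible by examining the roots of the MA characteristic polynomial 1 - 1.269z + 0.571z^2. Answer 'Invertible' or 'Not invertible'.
\text{Invertible}

The MA(q) characteristic polynomial is P(z) = 1 - 1.269z + 0.571z^2.
Invertibility requires all roots to lie outside the unit circle, i.e. |z| > 1 for every root.
Set 1 + (-1.269) z + (0.571) z^2 = 0, i.e. a z^2 + b z + c = 0 with a = 0.571, b = -1.269, c = 1.
Discriminant D = b^2 - 4ac = (-1.269)^2 - 4*(0.571)*1 = 1.610361 - (2.284) = -0.673639.
D < 0, so the roots are the complex-conjugate pair z = (-b +/- i sqrt(-D)) / (2a) = 1.1112 +/- 0.7187i.
For a conjugate pair |z|^2 = z * conj(z) = (product of roots) = c/a = 1/(0.571) = 1.751313, so |z| = sqrt(1.751313) = 1.3234 for both roots.
Moduli of all roots: 1.3234, 1.3234.
All moduli strictly greater than 1? Yes.
Verdict: Invertible.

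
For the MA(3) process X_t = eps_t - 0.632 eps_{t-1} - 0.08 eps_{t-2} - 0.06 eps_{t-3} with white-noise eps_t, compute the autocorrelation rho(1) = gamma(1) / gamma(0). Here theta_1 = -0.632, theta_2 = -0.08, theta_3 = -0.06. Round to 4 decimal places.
\rho(1) = -0.4091

For an MA(q) process with theta_0 = 1, the autocovariance is
  gamma(k) = sigma^2 * sum_{i=0..q-k} theta_i * theta_{i+k},
and rho(k) = gamma(k) / gamma(0). Sigma^2 cancels.
  numerator   = (1)*(-0.632) + (-0.632)*(-0.08) + (-0.08)*(-0.06) = -0.57664.
  denominator = (1)^2 + (-0.632)^2 + (-0.08)^2 + (-0.06)^2 = 1.409424.
  rho(1) = -0.57664 / 1.409424 = -0.4091.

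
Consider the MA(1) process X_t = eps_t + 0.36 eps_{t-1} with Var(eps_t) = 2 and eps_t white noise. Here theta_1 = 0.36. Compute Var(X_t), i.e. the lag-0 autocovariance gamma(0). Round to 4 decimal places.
\gamma(0) = 2.2592

For an MA(q) process X_t = eps_t + sum_i theta_i eps_{t-i} with
Var(eps_t) = sigma^2, the variance is
  gamma(0) = sigma^2 * (1 + sum_i theta_i^2).
  sum_i theta_i^2 = (0.36)^2 = 0.1296.
  gamma(0) = 2 * (1 + 0.1296) = 2 * 1.1296 = 2.2592.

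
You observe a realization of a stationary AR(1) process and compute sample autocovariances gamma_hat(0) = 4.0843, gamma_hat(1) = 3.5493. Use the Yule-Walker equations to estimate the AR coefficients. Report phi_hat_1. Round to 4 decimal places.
\hat\phi_{1} = 0.8690

The Yule-Walker equations for an AR(p) process read, in matrix form,
  Gamma_p phi = r_p,   with   (Gamma_p)_{ij} = gamma(|i - j|),
                       (r_p)_i = gamma(i),   i,j = 1..p.
Substitute the sample gammas (Toeplitz matrix and right-hand side of size 1):
  Gamma_p = [[4.0843]]
  r_p     = [3.5493]
With p = 1 this is the single equation gamma(0) phi_1 = gamma(1):
  phi_hat_1 = gamma(1) / gamma(0) = 3.5493 / 4.0843 = 0.8690.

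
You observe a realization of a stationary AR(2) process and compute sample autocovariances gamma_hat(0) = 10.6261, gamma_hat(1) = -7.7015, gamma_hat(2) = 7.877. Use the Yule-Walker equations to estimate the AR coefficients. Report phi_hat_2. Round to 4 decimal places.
\hat\phi_{2} = 0.4550

The Yule-Walker equations for an AR(p) process read, in matrix form,
  Gamma_p phi = r_p,   with   (Gamma_p)_{ij} = gamma(|i - j|),
                       (r_p)_i = gamma(i),   i,j = 1..p.
Substitute the sample gammas (Toeplitz matrix and right-hand side of size 2):
  Gamma_p = [[10.6261, -7.7015], [-7.7015, 10.6261]]
  r_p     = [-7.7015, 7.877]
Written out:
  10.6261 phi_1 - 7.7015 phi_2 = -7.7015
  -7.7015 phi_1 + 10.6261 phi_2 = 7.877
Solve by Cramer's rule:
  det = gamma(0)^2 - gamma(1)^2 = (10.6261)^2 - (-7.7015)^2 = 112.91400121 - 59.31310225 = 53.60089896
  phi_hat_1 = [gamma(1) gamma(0) - gamma(1) gamma(2)] / det = [(-7.7015)(10.6261) - (-7.7015)(7.877)] / 53.60089896 = -21.17219365 / 53.60089896 = -0.395
  phi_hat_2 = [gamma(0) gamma(2) - gamma(1)^2] / det = [(10.6261)(7.877) - (-7.7015)^2] / 53.60089896 = 24.38868745 / 53.60089896 = 0.455
So phi_hat = [-0.3950, 0.4550].
Therefore phi_hat_2 = 0.4550.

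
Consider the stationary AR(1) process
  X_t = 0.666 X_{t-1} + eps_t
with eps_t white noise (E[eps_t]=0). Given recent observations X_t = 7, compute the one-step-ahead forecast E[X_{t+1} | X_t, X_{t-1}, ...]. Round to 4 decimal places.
E[X_{t+1} \mid \mathcal F_t] = 4.6620

For an AR(p) model X_t = c + sum_i phi_i X_{t-i} + eps_t, the
one-step-ahead conditional mean is
  E[X_{t+1} | X_t, ...] = c + sum_i phi_i X_{t+1-i}.
Substitute known values:
  E[X_{t+1} | ...] = (0.666) * (7)
                   = 4.6620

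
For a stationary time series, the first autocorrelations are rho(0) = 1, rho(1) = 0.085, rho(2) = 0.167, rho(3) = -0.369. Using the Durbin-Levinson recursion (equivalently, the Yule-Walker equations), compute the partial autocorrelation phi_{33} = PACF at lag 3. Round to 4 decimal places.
\phi_{33} = -0.4080

The PACF at lag k is phi_{kk}, the last component of the solution
to the Yule-Walker system G_k phi = r_k where
  (G_k)_{ij} = rho(|i - j|), (r_k)_i = rho(i), i,j = 1..k.
Equivalently, Durbin-Levinson gives phi_{kk} iteratively:
  phi_{11} = rho(1)
  phi_{kk} = [rho(k) - sum_{j=1..k-1} phi_{k-1,j} rho(k-j)]
            / [1 - sum_{j=1..k-1} phi_{k-1,j} rho(j)],
  phi_{k,j} = phi_{k-1,j} - phi_{kk} phi_{k-1,k-j},  j = 1..k-1.
Step k = 1:
  phi_11 = rho(1) = 0.085.
Step k = 2:
  phi_22 = [rho(2) - phi_11 rho(1)] / [1 - phi_11 rho(1)] = [0.167 - (0.085)(0.085)] / [1 - (0.085)(0.085)]
         = 0.159775 / 0.992775 = 0.160938.
  Update: phi_21 = phi_11 - phi_22 phi_11 = 0.085 - (0.160938)(0.085) = 0.07132.
Step k = 3:
  phi_33 = [rho(3) - phi_21 rho(2) - phi_22 rho(1)] / [1 - phi_21 rho(1) - phi_22 rho(2)]
    numerator   = -0.369 - (0.07132)(0.167) - (0.160938)(0.085) = -0.3945902
    denominator = 1 - (0.07132)(0.085) - (0.160938)(0.167) = 0.96706117
  phi_33 = -0.3945902 / 0.96706117 = -0.408.
Therefore phi_{33} = -0.4080.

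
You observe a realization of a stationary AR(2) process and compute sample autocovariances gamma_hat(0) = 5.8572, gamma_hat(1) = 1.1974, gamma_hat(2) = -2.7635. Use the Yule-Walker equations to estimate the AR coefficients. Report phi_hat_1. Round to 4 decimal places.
\hat\phi_{1} = 0.3140

The Yule-Walker equations for an AR(p) process read, in matrix form,
  Gamma_p phi = r_p,   with   (Gamma_p)_{ij} = gamma(|i - j|),
                       (r_p)_i = gamma(i),   i,j = 1..p.
Substitute the sample gammas (Toeplitz matrix and right-hand side of size 2):
  Gamma_p = [[5.8572, 1.1974], [1.1974, 5.8572]]
  r_p     = [1.1974, -2.7635]
Written out:
  5.8572 phi_1 + 1.1974 phi_2 = 1.1974
  1.1974 phi_1 + 5.8572 phi_2 = -2.7635
Solve by Cramer's rule:
  det = gamma(0)^2 - gamma(1)^2 = (5.8572)^2 - (1.1974)^2 = 34.30679184 - 1.43376676 = 32.87302508
  phi_hat_1 = [gamma(1) gamma(0) - gamma(1) gamma(2)] / det = [(1.1974)(5.8572) - (1.1974)(-2.7635)] / 32.87302508 = 10.32242618 / 32.87302508 = 0.314
  phi_hat_2 = [gamma(0) gamma(2) - gamma(1)^2] / det = [(5.8572)(-2.7635) - (1.1974)^2] / 32.87302508 = -17.62013896 / 32.87302508 = -0.536
So phi_hat = [0.3140, -0.5360].
Therefore phi_hat_1 = 0.3140.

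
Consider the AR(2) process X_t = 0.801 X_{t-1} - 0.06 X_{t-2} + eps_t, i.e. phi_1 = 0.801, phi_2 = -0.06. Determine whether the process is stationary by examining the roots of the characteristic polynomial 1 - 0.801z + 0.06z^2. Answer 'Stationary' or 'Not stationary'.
\text{Stationary}

The AR(p) characteristic polynomial is P(z) = 1 - 0.801z + 0.06z^2.
Stationarity requires all roots to lie outside the unit circle, i.e. |z| > 1 for every root.
Set 1 + (-0.801) z + (0.06) z^2 = 0, i.e. a z^2 + b z + c = 0 with a = 0.06, b = -0.801, c = 1.
Discriminant D = b^2 - 4ac = (-0.801)^2 - 4*(0.06)*1 = 0.641601 - (0.24) = 0.401601.
D >= 0, so the roots are real: z = (-b +/- sqrt(D)) / (2a) = (0.801 +/- 0.63372) / (0.12).
  z_1 = (0.801 + 0.63372) / (0.12) = 11.956,   |z_1| = 11.956.
  z_2 = (0.801 - 0.63372) / (0.12) = 1.394,   |z_2| = 1.394.
Moduli of all roots: 11.9560, 1.3940.
All moduli strictly greater than 1? Yes.
Verdict: Stationary.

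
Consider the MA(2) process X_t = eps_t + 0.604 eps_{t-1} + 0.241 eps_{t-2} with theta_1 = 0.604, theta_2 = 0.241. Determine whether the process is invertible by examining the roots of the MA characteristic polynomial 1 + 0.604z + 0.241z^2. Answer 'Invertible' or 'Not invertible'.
\text{Invertible}

The MA(q) characteristic polynomial is P(z) = 1 + 0.604z + 0.241z^2.
Invertibility requires all roots to lie outside the unit circle, i.e. |z| > 1 for every root.
Set 1 + (0.604) z + (0.241) z^2 = 0, i.e. a z^2 + b z + c = 0 with a = 0.241, b = 0.604, c = 1.
Discriminant D = b^2 - 4ac = (0.604)^2 - 4*(0.241)*1 = 0.364816 - (0.964) = -0.599184.
D < 0, so the roots are the complex-conjugate pair z = (-b +/- i sqrt(-D)) / (2a) = -1.2531 +/- 1.606i.
For a conjugate pair |z|^2 = z * conj(z) = (product of roots) = c/a = 1/(0.241) = 4.149378, so |z| = sqrt(4.149378) = 2.037 for both roots.
Moduli of all roots: 2.0370, 2.0370.
All moduli strictly greater than 1? Yes.
Verdict: Invertible.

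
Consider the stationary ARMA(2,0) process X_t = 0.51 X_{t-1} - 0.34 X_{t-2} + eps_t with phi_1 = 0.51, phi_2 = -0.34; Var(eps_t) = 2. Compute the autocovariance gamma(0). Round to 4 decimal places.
\gamma(0) = 2.6445

Multiply the model equation by X_{t-k} and take expectations. With theta_0 = psi_0 = 1 and psi_j the MA(infinity) weights, this gives
  gamma(k) - sum_i phi_i gamma(k-i) = c_k,
  c_k = sigma^2 * sum_{j=k..q} theta_j psi_{j-k}   (c_k = 0 for k > q),
using gamma(-m) = gamma(m).
Pure AR (q = 0): c_0 = sigma^2 = 2, c_k = 0 for k >= 1.
Equations for k = 0, 1, 2 (AR order 2, c_2 = 0):
  (E0) gamma(0) = phi_1 gamma(1) + phi_2 gamma(2) + c_0
  (E1) gamma(1) = phi_1 gamma(0) + phi_2 gamma(1) + c_1
  (E2) gamma(2) = phi_1 gamma(1) + phi_2 gamma(0)
From (E1): gamma(1) = A gamma(0) + B with
  A = phi_1 / (1 - phi_2) = 0.51 / 1.34 = 0.380597,   B = c_1 / (1 - phi_2) = 0 / 1.34 = 0.
Insert (E2) into (E0): gamma(0) (1 - phi_2^2) = phi_1 (1 + phi_2) gamma(1) + c_0.
  phi_1 (1 + phi_2) = (0.51)(0.66) = 0.3366,   1 - phi_2^2 = 0.8844.
Replace gamma(1) by A gamma(0) + B and collect gamma(0):
  gamma(0) [0.8844 - (0.3366)(0.380597)] = c_0 = 2
  gamma(0) * 0.756291 = 2
  gamma(0) = 2 / 0.756291 = 2.644485.
Therefore gamma(0) = 2.6445 (to 4 decimal places).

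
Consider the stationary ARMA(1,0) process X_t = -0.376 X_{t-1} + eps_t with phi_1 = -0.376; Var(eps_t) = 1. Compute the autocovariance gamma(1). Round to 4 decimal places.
\gamma(1) = -0.4379

Multiply the model equation by X_{t-k} and take expectations. With theta_0 = psi_0 = 1 and psi_j the MA(infinity) weights, this gives
  gamma(k) - sum_i phi_i gamma(k-i) = c_k,
  c_k = sigma^2 * sum_{j=k..q} theta_j psi_{j-k}   (c_k = 0 for k > q),
using gamma(-m) = gamma(m).
Pure AR (q = 0): c_0 = sigma^2 = 1, c_k = 0 for k >= 1.
Equations for k = 0 and k = 1 (AR order 1):
  gamma(0) = phi_1 gamma(1) + c_0
  gamma(1) = phi_1 gamma(0) + c_1
Substituting the second into the first: gamma(0) (1 - phi_1^2) = c_0 + phi_1 c_1, so
  gamma(0) = c_0 / (1 - phi_1^2) = 1 / (1 - (-0.376)^2) = 1 / 0.858624 = 1.164654.
  gamma(1) = phi_1 gamma(0) = (-0.376)(1.164654) = -0.43791.
Therefore gamma(1) = -0.4379 (to 4 decimal places).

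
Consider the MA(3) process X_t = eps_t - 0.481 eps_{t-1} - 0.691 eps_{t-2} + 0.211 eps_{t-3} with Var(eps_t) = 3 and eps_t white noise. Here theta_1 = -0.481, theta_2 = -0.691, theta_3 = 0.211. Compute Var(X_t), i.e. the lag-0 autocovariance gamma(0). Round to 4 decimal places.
\gamma(0) = 5.2601

For an MA(q) process X_t = eps_t + sum_i theta_i eps_{t-i} with
Var(eps_t) = sigma^2, the variance is
  gamma(0) = sigma^2 * (1 + sum_i theta_i^2).
  sum_i theta_i^2 = (-0.481)^2 + (-0.691)^2 + (0.211)^2 = 0.231361 + 0.477481 + 0.044521 = 0.753363.
  gamma(0) = 3 * (1 + 0.753363) = 3 * 1.753363 = 5.260089, which rounds to 5.2601.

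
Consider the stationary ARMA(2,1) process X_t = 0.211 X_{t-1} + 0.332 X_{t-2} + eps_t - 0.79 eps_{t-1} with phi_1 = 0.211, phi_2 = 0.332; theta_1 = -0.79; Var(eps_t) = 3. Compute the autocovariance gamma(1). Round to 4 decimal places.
\gamma(1) = -2.2170

Multiply the model equation by X_{t-k} and take expectations. With theta_0 = psi_0 = 1 and psi_j the MA(infinity) weights, this gives
  gamma(k) - sum_i phi_i gamma(k-i) = c_k,
  c_k = sigma^2 * sum_{j=k..q} theta_j psi_{j-k}   (c_k = 0 for k > q),
using gamma(-m) = gamma(m).
psi-weights needed (psi_j = theta_j + sum_i phi_i psi_{j-i}):
  psi_1 = theta_1 + phi_1 = -0.79 + (0.211) = -0.579
Right-hand sides:
  c_0 = sigma^2 (1 + theta_1 psi_1) = 3 * (1 + (-0.79)(-0.579)) = 3 * 1.45741 = 4.37223
  c_1 = sigma^2 theta_1 = 3 * (-0.79) = -2.37
  c_2 = 0
Equations for k = 0, 1, 2 (AR order 2, c_2 = 0):
  (E0) gamma(0) = phi_1 gamma(1) + phi_2 gamma(2) + c_0
  (E1) gamma(1) = phi_1 gamma(0) + phi_2 gamma(1) + c_1
  (E2) gamma(2) = phi_1 gamma(1) + phi_2 gamma(0)
From (E1): gamma(1) = A gamma(0) + B with
  A = phi_1 / (1 - phi_2) = 0.211 / 0.668 = 0.315868,   B = c_1 / (1 - phi_2) = -2.37 / 0.668 = -3.547904.
Insert (E2) into (E0): gamma(0) (1 - phi_2^2) = phi_1 (1 + phi_2) gamma(1) + c_0.
  phi_1 (1 + phi_2) = (0.211)(1.332) = 0.281052,   1 - phi_2^2 = 0.889776.
Replace gamma(1) by A gamma(0) + B and collect gamma(0):
  gamma(0) [0.889776 - (0.281052)(0.315868)] = (0.281052)(-3.547904) + 4.37223
  gamma(0) * 0.801001 = 3.375084
  gamma(0) = 3.375084 / 0.801001 = 4.213585.
  gamma(1) = A gamma(0) + B = (0.315868)(4.213585) + (-3.547904) = -2.216966.
Therefore gamma(1) = -2.2170 (to 4 decimal places).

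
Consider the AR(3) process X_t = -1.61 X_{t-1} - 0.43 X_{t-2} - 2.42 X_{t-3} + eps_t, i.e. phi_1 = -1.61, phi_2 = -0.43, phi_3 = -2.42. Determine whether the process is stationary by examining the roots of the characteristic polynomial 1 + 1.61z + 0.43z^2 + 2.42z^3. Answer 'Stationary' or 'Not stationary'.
\text{Not stationary}

The AR(p) characteristic polynomial is P(z) = 1 + 1.61z + 0.43z^2 + 2.42z^3.
Stationarity requires all roots to lie outside the unit circle, i.e. |z| > 1 for every root.
Degree 3: look for a simple real root z0 first, then factor out (1 - z/z0) and solve the remaining quadratic.
Testing z0 = -0.5: P(-0.5) = 1 + (1.61)(-0.5) + (0.43)(-0.5)^2 + (2.42)(-0.5)^3
  = 1 + (-0.805) + (0.1075) + (-0.3025) = 0.  So z_0 = -0.5 is a root, |z_0| = 0.5.
Divide out the factor (1 + 2 z) = (1 - z/z0) (since 1/z0 = -2):
  P(z) = (1 + 2 z)(1 + (-0.39) z + (1.21) z^2)
  [check: z-coef -0.39 - (-2) = 1.61; z^2-coef 1.21 - (-2)(-0.39) = 0.43; z^3-coef -(-2)(1.21) = 2.42.]
Remaining roots from the quadratic factor 1 + (-0.39) z + (1.21) z^2:
  Set 1 + (-0.39) z + (1.21) z^2 = 0, i.e. a z^2 + b z + c = 0 with a = 1.21, b = -0.39, c = 1.
  Discriminant D = b^2 - 4ac = (-0.39)^2 - 4*(1.21)*1 = 0.1521 - (4.84) = -4.6879.
  D < 0, so the roots are the complex-conjugate pair z = (-b +/- i sqrt(-D)) / (2a) = 0.1612 +/- 0.8947i.
  For a conjugate pair |z|^2 = z * conj(z) = (product of roots) = c/a = 1/(1.21) = 0.826446, so |z| = sqrt(0.826446) = 0.9091 for both roots.
Moduli of all roots: 0.5000, 0.9091, 0.9091.
All moduli strictly greater than 1? No.
Verdict: Not stationary.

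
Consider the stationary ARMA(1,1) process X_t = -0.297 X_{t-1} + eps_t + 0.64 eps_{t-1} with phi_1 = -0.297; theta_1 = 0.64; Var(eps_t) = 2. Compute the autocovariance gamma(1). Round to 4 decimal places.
\gamma(1) = 0.6094

Multiply the model equation by X_{t-k} and take expectations. With theta_0 = psi_0 = 1 and psi_j the MA(infinity) weights, this gives
  gamma(k) - sum_i phi_i gamma(k-i) = c_k,
  c_k = sigma^2 * sum_{j=k..q} theta_j psi_{j-k}   (c_k = 0 for k > q),
using gamma(-m) = gamma(m).
psi-weights needed (psi_j = theta_j + sum_i phi_i psi_{j-i}):
  psi_1 = theta_1 + phi_1 = 0.64 + (-0.297) = 0.343
Right-hand sides:
  c_0 = sigma^2 (1 + theta_1 psi_1) = 2 * (1 + (0.64)(0.343)) = 2 * 1.21952 = 2.43904
  c_1 = sigma^2 theta_1 = 2 * (0.64) = 1.28
  c_2 = 0
Equations for k = 0 and k = 1 (AR order 1):
  gamma(0) = phi_1 gamma(1) + c_0
  gamma(1) = phi_1 gamma(0) + c_1
Substituting the second into the first: gamma(0) (1 - phi_1^2) = c_0 + phi_1 c_1, so
  gamma(0) = (c_0 + phi_1 c_1) / (1 - phi_1^2) = (2.43904 + (-0.297)(1.28)) / (1 - (-0.297)^2) = 2.05888 / 0.911791 = 2.258061.
  gamma(1) = phi_1 gamma(0) + c_1 = (-0.297)(2.258061) + (1.28) = 0.609356.
Therefore gamma(1) = 0.6094 (to 4 decimal places).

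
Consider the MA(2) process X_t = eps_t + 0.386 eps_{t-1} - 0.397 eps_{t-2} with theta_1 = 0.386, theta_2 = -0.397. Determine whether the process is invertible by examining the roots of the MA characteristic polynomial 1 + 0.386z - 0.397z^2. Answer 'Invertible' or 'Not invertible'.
\text{Invertible}

The MA(q) characteristic polynomial is P(z) = 1 + 0.386z - 0.397z^2.
Invertibility requires all roots to lie outside the unit circle, i.e. |z| > 1 for every root.
Set 1 + (0.386) z + (-0.397) z^2 = 0, i.e. a z^2 + b z + c = 0 with a = -0.397, b = 0.386, c = 1.
Discriminant D = b^2 - 4ac = (0.386)^2 - 4*(-0.397)*1 = 0.148996 - (-1.588) = 1.736996.
D >= 0, so the roots are real: z = (-b +/- sqrt(D)) / (2a) = (-0.386 +/- 1.317951) / (-0.794).
  z_1 = (-0.386 + 1.317951) / (-0.794) = -1.1737,   |z_1| = 1.1737.
  z_2 = (-0.386 - 1.317951) / (-0.794) = 2.146,   |z_2| = 2.146.
Moduli of all roots: 1.1737, 2.1460.
All moduli strictly greater than 1? Yes.
Verdict: Invertible.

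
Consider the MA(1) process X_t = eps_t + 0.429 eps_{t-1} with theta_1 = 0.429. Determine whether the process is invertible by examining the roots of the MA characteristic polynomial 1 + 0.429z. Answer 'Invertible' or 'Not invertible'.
\text{Invertible}

The MA(q) characteristic polynomial is P(z) = 1 + 0.429z.
Invertibility requires all roots to lie outside the unit circle, i.e. |z| > 1 for every root.
This is linear in z: 1 + (0.429) z = 0  =>  z = -1/(0.429) = -2.331002,  |z| = 2.331002.
Moduli of all roots: 2.3310.
All moduli strictly greater than 1? Yes.
Verdict: Invertible.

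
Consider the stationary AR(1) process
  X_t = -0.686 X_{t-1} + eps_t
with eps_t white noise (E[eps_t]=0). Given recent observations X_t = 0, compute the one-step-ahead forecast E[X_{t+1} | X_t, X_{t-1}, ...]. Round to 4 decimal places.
E[X_{t+1} \mid \mathcal F_t] = 0.0000

For an AR(p) model X_t = c + sum_i phi_i X_{t-i} + eps_t, the
one-step-ahead conditional mean is
  E[X_{t+1} | X_t, ...] = c + sum_i phi_i X_{t+1-i}.
Substitute known values:
  E[X_{t+1} | ...] = (-0.686) * (0)
                   = 0.0000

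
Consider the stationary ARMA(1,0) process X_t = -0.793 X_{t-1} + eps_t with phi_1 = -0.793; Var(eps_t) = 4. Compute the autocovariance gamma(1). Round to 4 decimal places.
\gamma(1) = -8.5464

Multiply the model equation by X_{t-k} and take expectations. With theta_0 = psi_0 = 1 and psi_j the MA(infinity) weights, this gives
  gamma(k) - sum_i phi_i gamma(k-i) = c_k,
  c_k = sigma^2 * sum_{j=k..q} theta_j psi_{j-k}   (c_k = 0 for k > q),
using gamma(-m) = gamma(m).
Pure AR (q = 0): c_0 = sigma^2 = 4, c_k = 0 for k >= 1.
Equations for k = 0 and k = 1 (AR order 1):
  gamma(0) = phi_1 gamma(1) + c_0
  gamma(1) = phi_1 gamma(0) + c_1
Substituting the second into the first: gamma(0) (1 - phi_1^2) = c_0 + phi_1 c_1, so
  gamma(0) = c_0 / (1 - phi_1^2) = 4 / (1 - (-0.793)^2) = 4 / 0.371151 = 10.777285.
  gamma(1) = phi_1 gamma(0) = (-0.793)(10.777285) = -8.546387.
Therefore gamma(1) = -8.5464 (to 4 decimal places).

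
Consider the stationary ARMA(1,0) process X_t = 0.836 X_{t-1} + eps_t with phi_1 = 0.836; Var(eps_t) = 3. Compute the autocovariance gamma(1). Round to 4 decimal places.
\gamma(1) = 8.3293

Multiply the model equation by X_{t-k} and take expectations. With theta_0 = psi_0 = 1 and psi_j the MA(infinity) weights, this gives
  gamma(k) - sum_i phi_i gamma(k-i) = c_k,
  c_k = sigma^2 * sum_{j=k..q} theta_j psi_{j-k}   (c_k = 0 for k > q),
using gamma(-m) = gamma(m).
Pure AR (q = 0): c_0 = sigma^2 = 3, c_k = 0 for k >= 1.
Equations for k = 0 and k = 1 (AR order 1):
  gamma(0) = phi_1 gamma(1) + c_0
  gamma(1) = phi_1 gamma(0) + c_1
Substituting the second into the first: gamma(0) (1 - phi_1^2) = c_0 + phi_1 c_1, so
  gamma(0) = c_0 / (1 - phi_1^2) = 3 / (1 - (0.836)^2) = 3 / 0.301104 = 9.963335.
  gamma(1) = phi_1 gamma(0) = (0.836)(9.963335) = 8.329348.
Therefore gamma(1) = 8.3293 (to 4 decimal places).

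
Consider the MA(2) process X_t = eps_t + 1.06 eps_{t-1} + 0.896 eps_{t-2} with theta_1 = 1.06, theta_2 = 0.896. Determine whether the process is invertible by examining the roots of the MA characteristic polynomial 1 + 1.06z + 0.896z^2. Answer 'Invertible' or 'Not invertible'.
\text{Invertible}

The MA(q) characteristic polynomial is P(z) = 1 + 1.06z + 0.896z^2.
Invertibility requires all roots to lie outside the unit circle, i.e. |z| > 1 for every root.
Set 1 + (1.06) z + (0.896) z^2 = 0, i.e. a z^2 + b z + c = 0 with a = 0.896, b = 1.06, c = 1.
Discriminant D = b^2 - 4ac = (1.06)^2 - 4*(0.896)*1 = 1.1236 - (3.584) = -2.4604.
D < 0, so the roots are the complex-conjugate pair z = (-b +/- i sqrt(-D)) / (2a) = -0.5915 +/- 0.8753i.
For a conjugate pair |z|^2 = z * conj(z) = (product of roots) = c/a = 1/(0.896) = 1.116071, so |z| = sqrt(1.116071) = 1.0564 for both roots.
Moduli of all roots: 1.0564, 1.0564.
All moduli strictly greater than 1? Yes.
Verdict: Invertible.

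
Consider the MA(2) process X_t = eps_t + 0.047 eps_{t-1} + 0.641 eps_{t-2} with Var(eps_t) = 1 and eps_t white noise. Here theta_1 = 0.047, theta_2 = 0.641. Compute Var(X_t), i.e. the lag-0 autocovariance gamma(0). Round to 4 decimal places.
\gamma(0) = 1.4131

For an MA(q) process X_t = eps_t + sum_i theta_i eps_{t-i} with
Var(eps_t) = sigma^2, the variance is
  gamma(0) = sigma^2 * (1 + sum_i theta_i^2).
  sum_i theta_i^2 = (0.047)^2 + (0.641)^2 = 0.002209 + 0.410881 = 0.41309.
  gamma(0) = 1 * (1 + 0.41309) = 1 * 1.41309 = 1.41309, which rounds to 1.4131.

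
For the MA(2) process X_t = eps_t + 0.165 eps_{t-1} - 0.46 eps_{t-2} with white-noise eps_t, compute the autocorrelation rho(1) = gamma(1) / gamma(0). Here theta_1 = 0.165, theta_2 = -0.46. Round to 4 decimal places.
\rho(1) = 0.0719

For an MA(q) process with theta_0 = 1, the autocovariance is
  gamma(k) = sigma^2 * sum_{i=0..q-k} theta_i * theta_{i+k},
and rho(k) = gamma(k) / gamma(0). Sigma^2 cancels.
  numerator   = (1)*(0.165) + (0.165)*(-0.46) = 0.0891.
  denominator = (1)^2 + (0.165)^2 + (-0.46)^2 = 1.238825.
  rho(1) = 0.0891 / 1.238825 = 0.0719.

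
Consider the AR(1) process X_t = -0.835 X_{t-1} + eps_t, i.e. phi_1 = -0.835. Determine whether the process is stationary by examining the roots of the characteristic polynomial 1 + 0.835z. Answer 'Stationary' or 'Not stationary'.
\text{Stationary}

The AR(p) characteristic polynomial is P(z) = 1 + 0.835z.
Stationarity requires all roots to lie outside the unit circle, i.e. |z| > 1 for every root.
This is linear in z: 1 + (0.835) z = 0  =>  z = -1/(0.835) = -1.197605,  |z| = 1.197605.
Moduli of all roots: 1.1976.
All moduli strictly greater than 1? Yes.
Verdict: Stationary.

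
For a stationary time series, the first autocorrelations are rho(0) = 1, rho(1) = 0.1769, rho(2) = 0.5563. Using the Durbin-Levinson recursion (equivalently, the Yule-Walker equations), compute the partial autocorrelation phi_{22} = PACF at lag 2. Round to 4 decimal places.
\phi_{22} = 0.5420

The PACF at lag k is phi_{kk}, the last component of the solution
to the Yule-Walker system G_k phi = r_k where
  (G_k)_{ij} = rho(|i - j|), (r_k)_i = rho(i), i,j = 1..k.
Equivalently, Durbin-Levinson gives phi_{kk} iteratively:
  phi_{11} = rho(1)
  phi_{kk} = [rho(k) - sum_{j=1..k-1} phi_{k-1,j} rho(k-j)]
            / [1 - sum_{j=1..k-1} phi_{k-1,j} rho(j)],
  phi_{k,j} = phi_{k-1,j} - phi_{kk} phi_{k-1,k-j},  j = 1..k-1.
Step k = 1:
  phi_11 = rho(1) = 0.1769.
Step k = 2:
  phi_22 = [rho(2) - phi_11 rho(1)] / [1 - phi_11 rho(1)] = [0.5563 - (0.1769)(0.1769)] / [1 - (0.1769)(0.1769)]
         = 0.52500639 / 0.96870639 = 0.542.
Therefore phi_{22} = 0.5420.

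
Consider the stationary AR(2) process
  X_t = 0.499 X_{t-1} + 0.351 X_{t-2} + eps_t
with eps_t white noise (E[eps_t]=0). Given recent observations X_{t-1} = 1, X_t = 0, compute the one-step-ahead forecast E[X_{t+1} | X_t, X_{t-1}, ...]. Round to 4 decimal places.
E[X_{t+1} \mid \mathcal F_t] = 0.3510

For an AR(p) model X_t = c + sum_i phi_i X_{t-i} + eps_t, the
one-step-ahead conditional mean is
  E[X_{t+1} | X_t, ...] = c + sum_i phi_i X_{t+1-i}.
Substitute known values:
  E[X_{t+1} | ...] = (0.499) * (0) + (0.351) * (1)
                   = 0.3510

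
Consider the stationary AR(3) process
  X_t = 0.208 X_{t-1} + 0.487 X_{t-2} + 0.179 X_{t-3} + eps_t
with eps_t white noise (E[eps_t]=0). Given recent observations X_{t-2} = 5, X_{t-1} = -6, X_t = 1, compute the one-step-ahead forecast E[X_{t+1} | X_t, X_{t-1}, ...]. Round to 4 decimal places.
E[X_{t+1} \mid \mathcal F_t] = -1.8190

For an AR(p) model X_t = c + sum_i phi_i X_{t-i} + eps_t, the
one-step-ahead conditional mean is
  E[X_{t+1} | X_t, ...] = c + sum_i phi_i X_{t+1-i}.
Substitute known values:
  E[X_{t+1} | ...] = (0.208) * (1) + (0.487) * (-6) + (0.179) * (5)
                   = -1.8190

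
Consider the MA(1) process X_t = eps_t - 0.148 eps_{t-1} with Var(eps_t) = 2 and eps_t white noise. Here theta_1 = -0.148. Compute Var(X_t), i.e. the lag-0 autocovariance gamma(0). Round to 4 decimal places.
\gamma(0) = 2.0438

For an MA(q) process X_t = eps_t + sum_i theta_i eps_{t-i} with
Var(eps_t) = sigma^2, the variance is
  gamma(0) = sigma^2 * (1 + sum_i theta_i^2).
  sum_i theta_i^2 = (-0.148)^2 = 0.021904.
  gamma(0) = 2 * (1 + 0.021904) = 2 * 1.021904 = 2.043808, which rounds to 2.0438.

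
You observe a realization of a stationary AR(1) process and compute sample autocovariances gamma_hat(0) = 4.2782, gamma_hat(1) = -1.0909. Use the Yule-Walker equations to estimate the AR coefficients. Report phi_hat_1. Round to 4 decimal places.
\hat\phi_{1} = -0.2550

The Yule-Walker equations for an AR(p) process read, in matrix form,
  Gamma_p phi = r_p,   with   (Gamma_p)_{ij} = gamma(|i - j|),
                       (r_p)_i = gamma(i),   i,j = 1..p.
Substitute the sample gammas (Toeplitz matrix and right-hand side of size 1):
  Gamma_p = [[4.2782]]
  r_p     = [-1.0909]
With p = 1 this is the single equation gamma(0) phi_1 = gamma(1):
  phi_hat_1 = gamma(1) / gamma(0) = -1.0909 / 4.2782 = -0.2550.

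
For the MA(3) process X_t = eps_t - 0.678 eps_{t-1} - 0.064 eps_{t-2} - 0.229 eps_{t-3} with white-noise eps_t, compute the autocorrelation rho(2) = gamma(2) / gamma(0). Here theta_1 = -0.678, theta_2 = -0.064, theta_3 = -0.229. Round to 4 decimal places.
\rho(2) = 0.0602

For an MA(q) process with theta_0 = 1, the autocovariance is
  gamma(k) = sigma^2 * sum_{i=0..q-k} theta_i * theta_{i+k},
and rho(k) = gamma(k) / gamma(0). Sigma^2 cancels.
  numerator   = (1)*(-0.064) + (-0.678)*(-0.229) = 0.091262.
  denominator = (1)^2 + (-0.678)^2 + (-0.064)^2 + (-0.229)^2 = 1.516221.
  rho(2) = 0.091262 / 1.516221 = 0.0602.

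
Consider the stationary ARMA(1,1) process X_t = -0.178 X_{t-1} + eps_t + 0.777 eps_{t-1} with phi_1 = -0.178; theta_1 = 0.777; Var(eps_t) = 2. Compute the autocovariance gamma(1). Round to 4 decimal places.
\gamma(1) = 1.0661

Multiply the model equation by X_{t-k} and take expectations. With theta_0 = psi_0 = 1 and psi_j the MA(infinity) weights, this gives
  gamma(k) - sum_i phi_i gamma(k-i) = c_k,
  c_k = sigma^2 * sum_{j=k..q} theta_j psi_{j-k}   (c_k = 0 for k > q),
using gamma(-m) = gamma(m).
psi-weights needed (psi_j = theta_j + sum_i phi_i psi_{j-i}):
  psi_1 = theta_1 + phi_1 = 0.777 + (-0.178) = 0.599
Right-hand sides:
  c_0 = sigma^2 (1 + theta_1 psi_1) = 2 * (1 + (0.777)(0.599)) = 2 * 1.465423 = 2.930846
  c_1 = sigma^2 theta_1 = 2 * (0.777) = 1.554
  c_2 = 0
Equations for k = 0 and k = 1 (AR order 1):
  gamma(0) = phi_1 gamma(1) + c_0
  gamma(1) = phi_1 gamma(0) + c_1
Substituting the second into the first: gamma(0) (1 - phi_1^2) = c_0 + phi_1 c_1, so
  gamma(0) = (c_0 + phi_1 c_1) / (1 - phi_1^2) = (2.930846 + (-0.178)(1.554)) / (1 - (-0.178)^2) = 2.654234 / 0.968316 = 2.741082.
  gamma(1) = phi_1 gamma(0) + c_1 = (-0.178)(2.741082) + (1.554) = 1.066087.
Therefore gamma(1) = 1.0661 (to 4 decimal places).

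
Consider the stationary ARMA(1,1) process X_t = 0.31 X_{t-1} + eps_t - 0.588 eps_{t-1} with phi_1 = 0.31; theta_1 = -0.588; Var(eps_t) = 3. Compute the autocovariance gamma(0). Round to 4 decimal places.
\gamma(0) = 3.2565

Multiply the model equation by X_{t-k} and take expectations. With theta_0 = psi_0 = 1 and psi_j the MA(infinity) weights, this gives
  gamma(k) - sum_i phi_i gamma(k-i) = c_k,
  c_k = sigma^2 * sum_{j=k..q} theta_j psi_{j-k}   (c_k = 0 for k > q),
using gamma(-m) = gamma(m).
psi-weights needed (psi_j = theta_j + sum_i phi_i psi_{j-i}):
  psi_1 = theta_1 + phi_1 = -0.588 + (0.31) = -0.278
Right-hand sides:
  c_0 = sigma^2 (1 + theta_1 psi_1) = 3 * (1 + (-0.588)(-0.278)) = 3 * 1.163464 = 3.490392
  c_1 = sigma^2 theta_1 = 3 * (-0.588) = -1.764
  c_2 = 0
Equations for k = 0 and k = 1 (AR order 1):
  gamma(0) = phi_1 gamma(1) + c_0
  gamma(1) = phi_1 gamma(0) + c_1
Substituting the second into the first: gamma(0) (1 - phi_1^2) = c_0 + phi_1 c_1, so
  gamma(0) = (c_0 + phi_1 c_1) / (1 - phi_1^2) = (3.490392 + (0.31)(-1.764)) / (1 - (0.31)^2) = 2.943552 / 0.9039 = 3.256502.
Therefore gamma(0) = 3.2565 (to 4 decimal places).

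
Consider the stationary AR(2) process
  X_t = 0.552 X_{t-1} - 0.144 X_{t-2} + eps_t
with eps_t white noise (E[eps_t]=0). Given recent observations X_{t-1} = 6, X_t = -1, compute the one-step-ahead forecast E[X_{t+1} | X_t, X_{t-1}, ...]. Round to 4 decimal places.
E[X_{t+1} \mid \mathcal F_t] = -1.4160

For an AR(p) model X_t = c + sum_i phi_i X_{t-i} + eps_t, the
one-step-ahead conditional mean is
  E[X_{t+1} | X_t, ...] = c + sum_i phi_i X_{t+1-i}.
Substitute known values:
  E[X_{t+1} | ...] = (0.552) * (-1) + (-0.144) * (6)
                   = -1.4160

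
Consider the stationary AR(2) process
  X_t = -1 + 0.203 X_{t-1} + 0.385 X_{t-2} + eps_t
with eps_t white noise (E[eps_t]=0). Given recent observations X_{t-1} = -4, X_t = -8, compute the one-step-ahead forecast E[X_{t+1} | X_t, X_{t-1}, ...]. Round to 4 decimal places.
E[X_{t+1} \mid \mathcal F_t] = -4.1640

For an AR(p) model X_t = c + sum_i phi_i X_{t-i} + eps_t, the
one-step-ahead conditional mean is
  E[X_{t+1} | X_t, ...] = c + sum_i phi_i X_{t+1-i}.
Substitute known values:
  E[X_{t+1} | ...] = -1 + (0.203) * (-8) + (0.385) * (-4)
                   = -4.1640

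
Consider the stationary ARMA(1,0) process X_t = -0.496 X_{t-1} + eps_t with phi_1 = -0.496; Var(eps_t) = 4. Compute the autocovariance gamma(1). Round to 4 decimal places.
\gamma(1) = -2.6314

Multiply the model equation by X_{t-k} and take expectations. With theta_0 = psi_0 = 1 and psi_j the MA(infinity) weights, this gives
  gamma(k) - sum_i phi_i gamma(k-i) = c_k,
  c_k = sigma^2 * sum_{j=k..q} theta_j psi_{j-k}   (c_k = 0 for k > q),
using gamma(-m) = gamma(m).
Pure AR (q = 0): c_0 = sigma^2 = 4, c_k = 0 for k >= 1.
Equations for k = 0 and k = 1 (AR order 1):
  gamma(0) = phi_1 gamma(1) + c_0
  gamma(1) = phi_1 gamma(0) + c_1
Substituting the second into the first: gamma(0) (1 - phi_1^2) = c_0 + phi_1 c_1, so
  gamma(0) = c_0 / (1 - phi_1^2) = 4 / (1 - (-0.496)^2) = 4 / 0.753984 = 5.305152.
  gamma(1) = phi_1 gamma(0) = (-0.496)(5.305152) = -2.631356.
Therefore gamma(1) = -2.6314 (to 4 decimal places).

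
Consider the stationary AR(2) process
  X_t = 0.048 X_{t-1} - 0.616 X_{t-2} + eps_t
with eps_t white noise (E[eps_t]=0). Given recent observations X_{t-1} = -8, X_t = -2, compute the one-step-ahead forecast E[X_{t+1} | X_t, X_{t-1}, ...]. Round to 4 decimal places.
E[X_{t+1} \mid \mathcal F_t] = 4.8320

For an AR(p) model X_t = c + sum_i phi_i X_{t-i} + eps_t, the
one-step-ahead conditional mean is
  E[X_{t+1} | X_t, ...] = c + sum_i phi_i X_{t+1-i}.
Substitute known values:
  E[X_{t+1} | ...] = (0.048) * (-2) + (-0.616) * (-8)
                   = 4.8320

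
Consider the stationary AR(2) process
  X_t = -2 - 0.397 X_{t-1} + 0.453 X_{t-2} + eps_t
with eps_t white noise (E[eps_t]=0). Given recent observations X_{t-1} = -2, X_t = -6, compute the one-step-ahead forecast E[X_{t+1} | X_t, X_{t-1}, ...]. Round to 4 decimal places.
E[X_{t+1} \mid \mathcal F_t] = -0.5240

For an AR(p) model X_t = c + sum_i phi_i X_{t-i} + eps_t, the
one-step-ahead conditional mean is
  E[X_{t+1} | X_t, ...] = c + sum_i phi_i X_{t+1-i}.
Substitute known values:
  E[X_{t+1} | ...] = -2 + (-0.397) * (-6) + (0.453) * (-2)
                   = -0.5240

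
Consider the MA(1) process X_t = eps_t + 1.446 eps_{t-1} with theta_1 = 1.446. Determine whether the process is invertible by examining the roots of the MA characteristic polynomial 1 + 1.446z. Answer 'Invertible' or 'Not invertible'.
\text{Not invertible}

The MA(q) characteristic polynomial is P(z) = 1 + 1.446z.
Invertibility requires all roots to lie outside the unit circle, i.e. |z| > 1 for every root.
This is linear in z: 1 + (1.446) z = 0  =>  z = -1/(1.446) = -0.691563,  |z| = 0.691563.
Moduli of all roots: 0.6916.
All moduli strictly greater than 1? No.
Verdict: Not invertible.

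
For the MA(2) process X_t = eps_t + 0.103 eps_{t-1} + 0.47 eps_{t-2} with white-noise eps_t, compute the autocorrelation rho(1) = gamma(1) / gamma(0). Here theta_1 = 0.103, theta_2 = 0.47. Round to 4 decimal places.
\rho(1) = 0.1229

For an MA(q) process with theta_0 = 1, the autocovariance is
  gamma(k) = sigma^2 * sum_{i=0..q-k} theta_i * theta_{i+k},
and rho(k) = gamma(k) / gamma(0). Sigma^2 cancels.
  numerator   = (1)*(0.103) + (0.103)*(0.47) = 0.15141.
  denominator = (1)^2 + (0.103)^2 + (0.47)^2 = 1.231509.
  rho(1) = 0.15141 / 1.231509 = 0.1229.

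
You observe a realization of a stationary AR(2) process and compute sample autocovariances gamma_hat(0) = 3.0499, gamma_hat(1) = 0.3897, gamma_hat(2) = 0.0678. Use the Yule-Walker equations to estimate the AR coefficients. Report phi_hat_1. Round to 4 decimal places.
\hat\phi_{1} = 0.1270

The Yule-Walker equations for an AR(p) process read, in matrix form,
  Gamma_p phi = r_p,   with   (Gamma_p)_{ij} = gamma(|i - j|),
                       (r_p)_i = gamma(i),   i,j = 1..p.
Substitute the sample gammas (Toeplitz matrix and right-hand side of size 2):
  Gamma_p = [[3.0499, 0.3897], [0.3897, 3.0499]]
  r_p     = [0.3897, 0.0678]
Written out:
  3.0499 phi_1 + 0.3897 phi_2 = 0.3897
  0.3897 phi_1 + 3.0499 phi_2 = 0.0678
Solve by Cramer's rule:
  det = gamma(0)^2 - gamma(1)^2 = (3.0499)^2 - (0.3897)^2 = 9.30189001 - 0.15186609 = 9.15002392
  phi_hat_1 = [gamma(1) gamma(0) - gamma(1) gamma(2)] / det = [(0.3897)(3.0499) - (0.3897)(0.0678)] / 9.15002392 = 1.16212437 / 9.15002392 = 0.127
  phi_hat_2 = [gamma(0) gamma(2) - gamma(1)^2] / det = [(3.0499)(0.0678) - (0.3897)^2] / 9.15002392 = 0.05491713 / 9.15002392 = 0.006
So phi_hat = [0.1270, 0.0060].
Therefore phi_hat_1 = 0.1270.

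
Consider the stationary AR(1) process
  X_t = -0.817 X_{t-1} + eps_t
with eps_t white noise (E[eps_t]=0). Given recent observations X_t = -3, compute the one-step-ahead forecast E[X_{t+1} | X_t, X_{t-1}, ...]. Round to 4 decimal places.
E[X_{t+1} \mid \mathcal F_t] = 2.4510

For an AR(p) model X_t = c + sum_i phi_i X_{t-i} + eps_t, the
one-step-ahead conditional mean is
  E[X_{t+1} | X_t, ...] = c + sum_i phi_i X_{t+1-i}.
Substitute known values:
  E[X_{t+1} | ...] = (-0.817) * (-3)
                   = 2.4510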